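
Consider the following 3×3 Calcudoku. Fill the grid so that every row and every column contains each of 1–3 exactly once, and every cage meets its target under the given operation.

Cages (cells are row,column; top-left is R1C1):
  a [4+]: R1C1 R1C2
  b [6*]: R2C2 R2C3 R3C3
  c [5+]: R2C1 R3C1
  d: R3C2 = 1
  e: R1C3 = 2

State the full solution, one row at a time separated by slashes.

E is a freebie, which forces R1C3 = 2.
Cage d is a single given cell, leaving R3C2 = 1.
Row 3 already has 1; hence R3C3 = 3.
Cage a needs two cells with sum 4, so R1C1 = 1.
1 is placed in column 2, which forces R1C2 = 3.
The two cells of cage c must have sum 5, which forces R2C1 = 3.
Cage b has product 6, so R2C2 = 2.
3 is placed in column 3, which forces R2C3 = 1.
Row 3 now contains 3, so R3C1 = 2.

1 3 2 / 3 2 1 / 2 1 3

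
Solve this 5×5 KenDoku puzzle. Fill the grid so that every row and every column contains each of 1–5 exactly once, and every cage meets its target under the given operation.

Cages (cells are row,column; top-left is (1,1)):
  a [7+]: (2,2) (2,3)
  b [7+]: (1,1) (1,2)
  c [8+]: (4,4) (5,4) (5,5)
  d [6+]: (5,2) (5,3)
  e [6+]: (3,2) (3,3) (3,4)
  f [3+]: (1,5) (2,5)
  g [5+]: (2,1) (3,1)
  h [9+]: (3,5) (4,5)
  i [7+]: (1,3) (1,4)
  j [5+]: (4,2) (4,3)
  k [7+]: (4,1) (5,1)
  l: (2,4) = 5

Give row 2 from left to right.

1 3 4 5 2

Cage l is given, which forces (2,4) = 5.
In row 1, 1 can only go at (1,5), so (1,5) = 1.
Column 5 already has 1, which forces (2,5) = 2.
Row 2 needs a 1, and only (2,1) is open for it.
Cage g needs two cells with sum 5; hence (3,1) = 4.
Row 3 now contains 4; hence (3,5) = 5.
Column 5 already has 5; hence (4,5) = 4.
Column 5 already has 4; hence (5,5) = 3.
In row 4, 1 can only go at (4,4), so (4,4) = 1.
Cage c has sum 8, leaving (5,4) = 4.
Row 4 needs a 5, and only (4,1) is open for it.
Column 1 already has 5, so (5,1) = 2.
2 is placed in column 1; hence (1,1) = 3.
Cage b needs two cells with sum 7; hence (1,2) = 4.
4 is placed in row 1, which forces (1,3) = 5.
3 is placed in row 1, which forces (1,4) = 2.
Column 2 now contains 4, which forces (2,2) = 3.
Row 2 already has 3, so (2,3) = 4.
2 is placed in column 4; hence (3,4) = 3.
Column 2 already has 3, which forces (4,2) = 2.
2 is placed in row 4; hence (4,3) = 3.
Column 3 now contains 5, leaving (5,3) = 1.
Column 2 already has 2, which forces (3,2) = 1.
Column 3 already has 1, so (3,3) = 2.
1 is placed in row 5; hence (5,2) = 5.
The full grid is 3 4 5 2 1 / 1 3 4 5 2 / 4 1 2 3 5 / 5 2 3 1 4 / 2 5 1 4 3.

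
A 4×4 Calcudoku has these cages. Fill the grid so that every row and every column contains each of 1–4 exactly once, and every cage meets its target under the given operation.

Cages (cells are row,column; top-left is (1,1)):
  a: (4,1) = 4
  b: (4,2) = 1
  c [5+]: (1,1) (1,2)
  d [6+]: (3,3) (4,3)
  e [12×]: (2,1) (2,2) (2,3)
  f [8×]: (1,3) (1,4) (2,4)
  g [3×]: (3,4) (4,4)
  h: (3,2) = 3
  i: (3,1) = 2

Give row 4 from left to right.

Cage i is a single given cell, which forces (3,1) = 2.
H is a freebie, so (3,2) = 3.
Row 3 now contains 2; hence (3,3) = 4.
Row 3 now contains 3, which forces (3,4) = 1.
A is a freebie; hence (4,1) = 4.
Cage b is a single given cell; hence (4,2) = 1.
Column 3 now contains 4, leaving (4,3) = 2.
Column 4 now contains 1, so (4,4) = 3.
2 is placed in column 3, leaving (1,3) = 1.
1 is placed in column 2, which forces (2,2) = 4.
1 is placed in column 3, so (2,3) = 3.
Row 2 already has 4; hence (2,4) = 2.
1 is placed in row 1; hence (1,1) = 3.
4 is placed in column 2, so (1,2) = 2.
2 is placed in column 4, which forces (1,4) = 4.
Row 2 now contains 3, so (2,1) = 1.
Completed grid: 3 2 1 4 / 1 4 3 2 / 2 3 4 1 / 4 1 2 3.

4 1 2 3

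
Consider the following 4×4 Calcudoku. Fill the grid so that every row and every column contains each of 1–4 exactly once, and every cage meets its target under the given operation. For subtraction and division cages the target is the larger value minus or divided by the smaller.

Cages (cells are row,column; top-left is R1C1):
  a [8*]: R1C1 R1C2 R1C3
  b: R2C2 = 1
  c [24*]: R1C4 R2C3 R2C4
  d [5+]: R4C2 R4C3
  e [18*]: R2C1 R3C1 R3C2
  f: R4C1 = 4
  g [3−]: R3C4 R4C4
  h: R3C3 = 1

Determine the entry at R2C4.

Cage e needs product 18; hence R2C1 = 3.
Cage b is given; hence R2C2 = 1.
Cage e has product 18; hence R3C1 = 2.
Cage e has product 18, leaving R3C2 = 3.
Cage h is given, leaving R3C3 = 1.
1 is placed in row 3; hence R3C4 = 4.
Cage f is given, which forces R4C1 = 4.
4 is placed in row 4; hence R4C2 = 2.
Row 4 now contains 2, leaving R4C3 = 3.
Column 4 already has 4, so R4C4 = 1.
4 is placed in column 1; hence R1C1 = 1.
Column 2 already has 2, which forces R1C2 = 4.
Cage a needs product 8, so R1C3 = 2.
The 3 cells of cage c must have product 24, leaving R1C4 = 3.
Cage c has product 24; hence R2C3 = 4.
Column 4 already has 4; hence R2C4 = 2.
Completed grid: 1 4 2 3 / 3 1 4 2 / 2 3 1 4 / 4 2 3 1.

2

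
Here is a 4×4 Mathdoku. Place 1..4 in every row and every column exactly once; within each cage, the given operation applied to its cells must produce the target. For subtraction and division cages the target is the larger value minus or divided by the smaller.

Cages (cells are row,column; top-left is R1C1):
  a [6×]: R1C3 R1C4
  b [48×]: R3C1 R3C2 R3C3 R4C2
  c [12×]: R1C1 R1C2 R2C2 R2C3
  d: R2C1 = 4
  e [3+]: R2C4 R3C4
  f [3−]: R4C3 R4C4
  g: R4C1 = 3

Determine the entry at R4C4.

D is a freebie, leaving R2C1 = 4.
Cage g is a single given cell, so R4C1 = 3.
The only place for 4 in row 1 is R1C2.
Cage c has product 12, leaving R1C1 = 1.
Cage b has product 48, so R3C1 = 2.
Column 2 now contains 4, leaving R3C2 = 3.
Cage b has product 48; hence R3C3 = 4.
2 is placed in row 3, so R3C4 = 1.
Column 2 now contains 4, so R4C2 = 2.
Column 3 already has 4, leaving R4C3 = 1.
1 is placed in column 4; hence R4C4 = 4.
Column 2 already has 3, leaving R2C2 = 1.
Column 3 now contains 1; hence R2C3 = 3.
1 is placed in column 4, which forces R2C4 = 2.
Column 3 now contains 3, so R1C3 = 2.
2 is placed in column 4; hence R1C4 = 3.
Filled in: 1 4 2 3 / 4 1 3 2 / 2 3 4 1 / 3 2 1 4.

4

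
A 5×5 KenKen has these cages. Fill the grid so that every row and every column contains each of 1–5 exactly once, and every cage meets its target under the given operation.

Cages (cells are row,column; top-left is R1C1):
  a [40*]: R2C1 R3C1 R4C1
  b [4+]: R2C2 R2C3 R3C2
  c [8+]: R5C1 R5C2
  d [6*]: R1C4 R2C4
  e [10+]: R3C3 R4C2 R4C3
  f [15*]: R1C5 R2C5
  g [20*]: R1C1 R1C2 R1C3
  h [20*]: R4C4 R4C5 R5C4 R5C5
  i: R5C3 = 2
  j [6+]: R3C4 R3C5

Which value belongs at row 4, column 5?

Cage b needs sum 4; hence R2C2 = 2.
The 3 cells of cage b must have sum 4, so R2C3 = 1.
Row 2 already has 2, which forces R2C4 = 3.
Row 2 now contains 3; hence R2C5 = 5.
The 3 cells of cage b must have sum 4; hence R3C2 = 1.
Cage i is a single given cell, so R5C3 = 2.
Cage g has product 20, so R1C1 = 1.
Column 4 now contains 3, so R1C4 = 2.
Column 5 now contains 5, so R1C5 = 3.
5 is placed in row 2, leaving R2C1 = 4.
The 3 cells of cage e must have sum 10, which forces R3C3 = 3.
Column 4 already has 2, so R3C4 = 4.
Row 3 already has 4, leaving R3C5 = 2.
Cage e needs sum 10, so R4C2 = 3.
Cage e has sum 10, which forces R4C3 = 4.
4 is placed in row 4, so R4C5 = 1.
Column 2 now contains 3, which forces R5C2 = 5.
Row 5 now contains 5; hence R5C4 = 1.
1 is placed in column 5; hence R5C5 = 4.
Column 2 now contains 5, leaving R1C2 = 4.
Column 3 already has 4; hence R1C3 = 5.
2 is placed in row 3; hence R3C1 = 5.
Cage a has product 40; hence R4C1 = 2.
1 is placed in row 4, leaving R4C4 = 5.
Row 5 now contains 5; hence R5C1 = 3.
Completed grid: 1 4 5 2 3 / 4 2 1 3 5 / 5 1 3 4 2 / 2 3 4 5 1 / 3 5 2 1 4.

1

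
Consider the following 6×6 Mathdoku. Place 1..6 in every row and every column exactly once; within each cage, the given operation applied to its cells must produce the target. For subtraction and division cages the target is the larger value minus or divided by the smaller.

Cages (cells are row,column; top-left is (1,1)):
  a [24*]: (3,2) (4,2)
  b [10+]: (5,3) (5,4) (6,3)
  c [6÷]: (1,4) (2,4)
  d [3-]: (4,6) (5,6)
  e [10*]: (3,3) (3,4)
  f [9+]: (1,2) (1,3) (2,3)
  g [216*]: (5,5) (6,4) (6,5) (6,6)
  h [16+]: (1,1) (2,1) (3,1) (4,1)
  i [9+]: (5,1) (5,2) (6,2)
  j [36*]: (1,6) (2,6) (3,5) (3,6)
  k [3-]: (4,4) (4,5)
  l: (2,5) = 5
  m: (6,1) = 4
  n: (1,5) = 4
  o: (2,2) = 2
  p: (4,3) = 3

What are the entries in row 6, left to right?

4 5 1 3 2 6

Cage n is a single given cell, leaving (1,5) = 4.
Cage o is a single given cell, so (2,2) = 2.
Cage l is given, which forces (2,5) = 5.
Cage p is a single given cell; hence (4,3) = 3.
Cage m is given, so (6,1) = 4.
Cage g has product 216, which forces (5,5) = 6.
The only place for 1 in column 1 is (5,1).
The only place for 1 in row 6 is (6,3).
The 3 cells of cage f must have sum 9, leaving (1,3) = 2.
2 is placed in column 3; hence (3,3) = 5.
Row 3 already has 5, leaving (3,4) = 2.
5 is placed in column 3, leaving (5,3) = 4.
Row 5 now contains 4, leaving (5,4) = 5.
The 4 cells of cage h must have sum 16; hence (1,1) = 5.
Cage f has sum 9, so (1,2) = 1.
Row 1 now contains 1, leaving (1,4) = 6.
Row 1 now contains 1; hence (1,6) = 3.
Column 3 already has 4, which forces (2,3) = 6.
Column 4 already has 6, leaving (2,4) = 1.
Row 2 now contains 1, so (2,6) = 4.
Cage j has product 36; hence (3,5) = 3.
4 is placed in column 6, so (3,6) = 1.
Cage h has sum 16; hence (4,1) = 2.
Column 4 now contains 5, which forces (4,4) = 4.
Cage k needs two cells with difference 3, so (4,5) = 1.
Row 5 now contains 5; hence (5,2) = 3.
3 is placed in column 6, so (5,6) = 2.
Cage i needs sum 9, which forces (6,2) = 5.
Column 4 already has 6, which forces (6,4) = 3.
3 is placed in column 5, so (6,5) = 2.
2 is placed in column 6; hence (6,6) = 6.
Row 2 now contains 6, leaving (2,1) = 3.
Row 3 already has 3, which forces (3,1) = 6.
The two cells of cage a must have product 24, which forces (3,2) = 4.
Row 4 now contains 4, so (4,2) = 6.
Column 6 already has 6, which forces (4,6) = 5.
Completed grid: 5 1 2 6 4 3 / 3 2 6 1 5 4 / 6 4 5 2 3 1 / 2 6 3 4 1 5 / 1 3 4 5 6 2 / 4 5 1 3 2 6.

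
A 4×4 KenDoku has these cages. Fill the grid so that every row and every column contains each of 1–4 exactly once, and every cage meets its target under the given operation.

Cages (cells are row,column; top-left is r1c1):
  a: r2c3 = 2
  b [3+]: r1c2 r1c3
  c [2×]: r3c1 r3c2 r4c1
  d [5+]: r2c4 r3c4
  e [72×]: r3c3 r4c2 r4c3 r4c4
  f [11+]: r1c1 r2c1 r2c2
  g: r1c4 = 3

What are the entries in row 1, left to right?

The 3 cells of cage f must have sum 11, which forces r1c1 = 4.
G is a freebie, leaving r1c4 = 3.
Cage f has sum 11, so r2c1 = 3.
Cage f has sum 11, leaving r2c2 = 4.
Cage a is given, so r2c3 = 2.
Row 2 now contains 2; hence r2c4 = 1.
Cage c has product 2, leaving r3c1 = 2.
The 3 cells of cage c must have product 2; hence r3c2 = 1.
Cage e has product 72; hence r3c3 = 3.
Row 3 now contains 2; hence r3c4 = 4.
Cage c has product 2, which forces r4c1 = 1.
Column 3 now contains 2; hence r4c3 = 4.
Column 4 now contains 4; hence r4c4 = 2.
Column 2 already has 1, so r1c2 = 2.
Column 3 now contains 2; hence r1c3 = 1.
Row 4 now contains 2, so r4c2 = 3.
Filled in: 4 2 1 3 / 3 4 2 1 / 2 1 3 4 / 1 3 4 2.

4 2 1 3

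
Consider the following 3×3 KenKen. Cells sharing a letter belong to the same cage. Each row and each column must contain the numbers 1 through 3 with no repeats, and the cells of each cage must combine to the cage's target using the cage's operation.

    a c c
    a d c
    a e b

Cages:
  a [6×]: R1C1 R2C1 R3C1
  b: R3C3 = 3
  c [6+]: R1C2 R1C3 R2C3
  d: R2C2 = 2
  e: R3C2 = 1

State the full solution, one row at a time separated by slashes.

Cage d is given; hence R2C2 = 2.
E is a freebie; hence R3C2 = 1.
Cage b is a single given cell, so R3C3 = 3.
Column 2 now contains 1, so R1C2 = 3.
Cage c has sum 6; hence R1C3 = 2.
Column 3 already has 3, leaving R2C3 = 1.
3 is placed in row 3, leaving R3C1 = 2.
Row 1 now contains 3, so R1C1 = 1.
1 is placed in row 2, which forces R2C1 = 3.

1 3 2 / 3 2 1 / 2 1 3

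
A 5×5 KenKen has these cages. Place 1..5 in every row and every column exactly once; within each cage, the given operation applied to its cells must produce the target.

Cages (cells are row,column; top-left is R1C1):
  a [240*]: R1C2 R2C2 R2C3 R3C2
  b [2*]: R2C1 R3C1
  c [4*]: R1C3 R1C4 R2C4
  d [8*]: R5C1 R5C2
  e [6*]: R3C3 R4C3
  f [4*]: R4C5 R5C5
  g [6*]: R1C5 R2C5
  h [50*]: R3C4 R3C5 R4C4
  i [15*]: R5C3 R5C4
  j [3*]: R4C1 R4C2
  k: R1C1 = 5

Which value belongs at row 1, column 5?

K is a freebie, which forces R1C1 = 5.
Cage a has product 240; hence R2C3 = 4.
Cage h needs product 50; hence R3C4 = 2.
The 3 cells of cage h must have product 50, so R3C5 = 5.
The 3 cells of cage h must have product 50; hence R4C4 = 5.
5 is placed in column 4, which forces R5C4 = 3.
The 3 cells of cage c must have product 4, leaving R1C3 = 1.
Cage c has product 4; hence R1C4 = 4.
Cage b's pair has product 2, leaving R2C1 = 2.
Cage a needs product 240, leaving R2C2 = 5.
Column 4 now contains 2, which forces R2C4 = 1.
Row 2 now contains 2, so R2C5 = 3.
Row 3 now contains 2, which forces R3C1 = 1.
Row 3 now contains 2, which forces R3C3 = 3.
Column 1 already has 1, leaving R4C1 = 3.
Row 4 already has 3, which forces R4C2 = 1.
Cage e needs two cells with product 6; hence R4C3 = 2.
Row 4 already has 1, leaving R4C5 = 4.
Column 1 already has 2, leaving R5C1 = 4.
Row 5 already has 4, so R5C2 = 2.
3 is placed in row 5, so R5C3 = 5.
4 is placed in column 5, so R5C5 = 1.
Row 1 already has 4, leaving R1C2 = 3.
3 is placed in column 5, leaving R1C5 = 2.
Row 3 already has 3, which forces R3C2 = 4.
The full grid is 5 3 1 4 2 / 2 5 4 1 3 / 1 4 3 2 5 / 3 1 2 5 4 / 4 2 5 3 1.

2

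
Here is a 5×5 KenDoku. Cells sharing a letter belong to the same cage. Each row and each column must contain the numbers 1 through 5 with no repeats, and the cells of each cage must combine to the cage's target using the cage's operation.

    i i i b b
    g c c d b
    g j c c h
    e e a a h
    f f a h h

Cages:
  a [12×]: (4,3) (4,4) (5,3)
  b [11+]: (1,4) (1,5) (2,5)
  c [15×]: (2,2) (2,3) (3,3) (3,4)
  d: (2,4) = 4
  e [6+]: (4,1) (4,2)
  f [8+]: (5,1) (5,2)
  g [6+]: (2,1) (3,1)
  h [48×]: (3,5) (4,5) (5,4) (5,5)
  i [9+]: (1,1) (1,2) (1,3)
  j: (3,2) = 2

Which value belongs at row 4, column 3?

4

D is a freebie, leaving (2,4) = 4.
Cage j is given, so (3,2) = 2.
Column 4 now contains 4, so (5,4) = 2.
The 4 cells of cage h must have product 48, which forces (4,5) = 2.
In row 2, 2 can only go at (2,1), so (2,1) = 2.
The two cells of cage g must have sum 6; hence (3,1) = 4.
Row 3 already has 4; hence (3,5) = 3.
Column 5 already has 3, so (5,5) = 4.
The 3 cells of cage b must have sum 11; hence (1,4) = 5.
Cage b has sum 11, which forces (1,5) = 1.
Column 5 already has 3, leaving (2,5) = 5.
Column 4 already has 5; hence (3,4) = 1.
Cage a has product 12, leaving (4,3) = 4.
Column 4 already has 1, leaving (4,4) = 3.
1 is placed in row 1; hence (1,1) = 3.
The 3 cells of cage i must have sum 9, which forces (1,2) = 4.
Cage i needs sum 9, leaving (1,3) = 2.
1 is placed in row 3; hence (3,3) = 5.
Column 1 already has 3, leaving (5,1) = 5.
Row 5 already has 5, so (5,2) = 3.
Cage a has product 12, which forces (5,3) = 1.
3 is placed in column 2, which forces (2,2) = 1.
1 is placed in column 3, leaving (2,3) = 3.
5 is placed in column 1, which forces (4,1) = 1.
Cage e's pair has sum 6, leaving (4,2) = 5.
Completed grid: 3 4 2 5 1 / 2 1 3 4 5 / 4 2 5 1 3 / 1 5 4 3 2 / 5 3 1 2 4.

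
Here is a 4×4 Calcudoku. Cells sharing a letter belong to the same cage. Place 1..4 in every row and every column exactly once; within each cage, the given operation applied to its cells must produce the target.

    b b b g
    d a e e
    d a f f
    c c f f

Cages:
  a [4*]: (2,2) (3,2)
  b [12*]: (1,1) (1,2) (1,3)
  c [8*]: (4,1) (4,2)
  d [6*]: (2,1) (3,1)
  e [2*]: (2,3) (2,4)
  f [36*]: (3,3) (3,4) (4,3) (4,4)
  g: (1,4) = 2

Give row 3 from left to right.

2 1 3 4

Cage g is given, so (1,4) = 2.
Column 4 already has 2, which forces (2,4) = 1.
1 is placed in row 2, leaving (2,2) = 4.
1 is placed in row 2, which forces (2,3) = 2.
Cage a's pair has product 4; hence (3,2) = 1.
Row 3 now contains 1, leaving (3,3) = 3.
Row 3 now contains 3, so (3,4) = 4.
Column 2 now contains 4, so (4,2) = 2.
Column 3 now contains 3; hence (4,3) = 1.
Column 4 already has 4, which forces (4,4) = 3.
Cage b has product 12, which forces (1,1) = 1.
Column 2 already has 1, leaving (1,2) = 3.
Column 3 already has 1; hence (1,3) = 4.
2 is placed in row 2; hence (2,1) = 3.
Row 3 now contains 3, which forces (3,1) = 2.
Row 4 now contains 2, which forces (4,1) = 4.
Filled in: 1 3 4 2 / 3 4 2 1 / 2 1 3 4 / 4 2 1 3.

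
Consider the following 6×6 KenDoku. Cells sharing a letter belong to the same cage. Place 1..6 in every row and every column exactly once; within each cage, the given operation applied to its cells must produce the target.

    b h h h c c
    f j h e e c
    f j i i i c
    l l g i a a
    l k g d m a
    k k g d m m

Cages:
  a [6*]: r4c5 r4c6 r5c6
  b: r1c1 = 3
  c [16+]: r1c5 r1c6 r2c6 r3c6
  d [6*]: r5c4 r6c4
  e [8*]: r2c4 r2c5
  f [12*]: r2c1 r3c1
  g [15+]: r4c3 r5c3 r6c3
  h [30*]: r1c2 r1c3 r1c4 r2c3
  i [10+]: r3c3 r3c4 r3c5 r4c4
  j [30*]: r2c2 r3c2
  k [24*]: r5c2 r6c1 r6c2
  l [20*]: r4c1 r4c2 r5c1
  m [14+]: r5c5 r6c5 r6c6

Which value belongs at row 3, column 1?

Cage b is given, so r1c1 = 3.
{2, 4} are confined to r2c4 and r2c5 in row 2, so r2c1 = 6.
Row 2 now contains 6, which forces r2c2 = 5.
Cage f's pair has product 12, which forces r3c1 = 2.
5 is placed in column 2, leaving r3c2 = 6.
The 3 cells of cage k must have product 24, which forces r6c1 = 4.
Cage l has product 20, which forces r4c2 = 4.
The 3 cells of cage g must have sum 15, leaving r5c3 = 4.
In row 6, 1 can only go at r6c4, so r6c4 = 1.
1 is placed in column 4, leaving r4c4 = 2.
The two cells of cage d must have product 6, leaving r5c4 = 6.
6 is placed in column 4; hence r1c4 = 5.
2 is placed in column 4, so r2c4 = 4.
Cage e needs two cells with product 8; hence r2c5 = 2.
Column 4 now contains 4; hence r3c4 = 3.
Row 3 already has 3, leaving r3c3 = 1.
Cage i needs sum 10, leaving r3c5 = 4.
Cage c needs sum 16, leaving r3c6 = 5.
The 4 cells of cage h must have product 30; hence r1c2 = 1.
The 4 cells of cage h must have product 30, which forces r1c3 = 2.
4 is placed in column 5, so r1c5 = 6.
Row 1 already has 2; hence r1c6 = 4.
Column 3 now contains 1; hence r2c3 = 3.
Row 2 already has 3, which forces r2c6 = 1.
Column 6 now contains 1, leaving r5c6 = 2.
Cage a needs product 6, which forces r4c5 = 1.
Cage a needs product 6, leaving r4c6 = 3.
Row 5 already has 2, so r5c2 = 3.
3 is placed in row 5, which forces r5c5 = 5.
Cage k has product 24, so r6c2 = 2.
Column 5 already has 5, so r6c5 = 3.
Cage m has sum 14, which forces r6c6 = 6.
1 is placed in row 4, leaving r4c1 = 5.
Cage g needs sum 15, leaving r4c3 = 6.
5 is placed in row 5, so r5c1 = 1.
Row 6 already has 6, so r6c3 = 5.
Filled in: 3 1 2 5 6 4 / 6 5 3 4 2 1 / 2 6 1 3 4 5 / 5 4 6 2 1 3 / 1 3 4 6 5 2 / 4 2 5 1 3 6.

2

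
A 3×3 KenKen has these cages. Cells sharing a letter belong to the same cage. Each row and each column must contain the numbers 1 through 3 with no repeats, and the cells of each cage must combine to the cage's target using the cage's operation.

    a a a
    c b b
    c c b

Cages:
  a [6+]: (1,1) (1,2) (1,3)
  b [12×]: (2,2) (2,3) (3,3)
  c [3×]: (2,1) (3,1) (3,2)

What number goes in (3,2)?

The 3 cells of cage c must have product 3, leaving (2,1) = 1.
Cage b has product 12, leaving (2,2) = 2.
Cage b needs product 12, which forces (2,3) = 3.
Cage c needs product 3, leaving (3,1) = 3.
Cage c has product 3, so (3,2) = 1.
Cage b needs product 12, which forces (3,3) = 2.
3 is placed in column 1, which forces (1,1) = 2.
Column 2 now contains 1; hence (1,2) = 3.
2 is placed in column 3; hence (1,3) = 1.
The full grid is 2 3 1 / 1 2 3 / 3 1 2.

1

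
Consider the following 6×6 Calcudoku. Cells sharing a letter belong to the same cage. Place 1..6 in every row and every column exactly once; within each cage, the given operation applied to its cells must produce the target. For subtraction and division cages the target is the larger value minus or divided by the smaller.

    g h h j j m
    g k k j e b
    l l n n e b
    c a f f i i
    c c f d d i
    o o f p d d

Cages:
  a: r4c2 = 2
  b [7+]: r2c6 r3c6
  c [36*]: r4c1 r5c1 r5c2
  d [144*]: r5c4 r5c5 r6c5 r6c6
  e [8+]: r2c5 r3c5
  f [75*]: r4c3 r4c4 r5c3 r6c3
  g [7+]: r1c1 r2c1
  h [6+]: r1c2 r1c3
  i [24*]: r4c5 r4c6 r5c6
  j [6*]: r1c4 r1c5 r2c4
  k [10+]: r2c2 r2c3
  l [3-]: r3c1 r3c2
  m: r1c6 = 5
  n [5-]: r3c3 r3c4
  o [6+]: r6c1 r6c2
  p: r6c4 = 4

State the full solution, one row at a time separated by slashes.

6 4 2 3 1 5 / 1 6 4 2 5 3 / 2 5 6 1 3 4 / 3 2 1 5 4 6 / 4 3 5 6 2 1 / 5 1 3 4 6 2

M is a freebie, so r1c6 = 5.
Cage a is given; hence r4c2 = 2.
The 4 cells of cage f must have product 75, so r4c4 = 5.
Cage p is a single given cell; hence r6c4 = 4.
Cage h's pair has sum 6; hence r1c2 = 4.
The two cells of cage h must have sum 6, so r1c3 = 2.
Column 2 already has 4, which forces r2c2 = 6.
Row 2 now contains 6; hence r2c3 = 4.
6 is placed in column 2, leaving r5c2 = 3.
The two cells of cage g must have sum 7, leaving r1c1 = 6.
Cage g needs two cells with sum 7; hence r2c1 = 1.
1 is placed in row 2; hence r2c4 = 2.
1 is placed in row 2, which forces r2c6 = 3.
Column 1 already has 6, which forces r4c1 = 3.
Row 4 now contains 3, so r4c3 = 1.
Column 3 already has 1, so r5c3 = 5.
2 is placed in column 4; hence r5c4 = 6.
Column 1 already has 1; hence r6c1 = 5.
Row 6 now contains 5; hence r6c2 = 1.
Column 3 now contains 5, so r6c3 = 3.
3 is placed in row 2, which forces r2c5 = 5.
Cage l needs two cells with difference 3, so r3c1 = 2.
1 is placed in column 2, leaving r3c2 = 5.
Column 3 already has 1, leaving r3c3 = 6.
Column 4 already has 6; hence r3c4 = 1.
Cage e needs two cells with sum 8, so r3c5 = 3.
Cage b's pair has sum 7, leaving r3c6 = 4.
Column 6 now contains 4, so r4c6 = 6.
Cage c has product 36, so r5c1 = 4.
Cage d has product 144, leaving r5c5 = 2.
The 3 cells of cage i must have product 24, leaving r5c6 = 1.
The 4 cells of cage d must have product 144, which forces r6c5 = 6.
Cage d has product 144, so r6c6 = 2.
Column 4 now contains 1, which forces r1c4 = 3.
3 is placed in column 5, so r1c5 = 1.
Row 4 now contains 6; hence r4c5 = 4.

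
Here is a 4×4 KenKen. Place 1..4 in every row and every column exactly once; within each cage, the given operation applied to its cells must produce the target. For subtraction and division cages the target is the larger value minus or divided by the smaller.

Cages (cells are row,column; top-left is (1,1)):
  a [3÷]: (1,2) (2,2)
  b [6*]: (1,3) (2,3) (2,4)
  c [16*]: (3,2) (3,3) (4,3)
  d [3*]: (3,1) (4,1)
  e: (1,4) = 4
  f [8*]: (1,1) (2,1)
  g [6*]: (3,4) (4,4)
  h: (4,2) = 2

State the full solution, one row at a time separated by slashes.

2 1 3 4 / 4 3 2 1 / 3 4 1 2 / 1 2 4 3

E is a freebie, leaving (1,4) = 4.
Cage h is given, leaving (4,2) = 2.
2 is placed in row 4; hence (4,3) = 4.
2 is placed in row 4, so (4,4) = 3.
Row 1 now contains 4, leaving (1,1) = 2.
Cage f needs two cells with product 8, leaving (2,1) = 4.
The two cells of cage d must have product 3, which forces (3,1) = 3.
Column 2 already has 2, leaving (3,2) = 4.
4 is placed in column 3, which forces (3,3) = 1.
3 is placed in column 4, leaving (3,4) = 2.
Row 4 already has 3, leaving (4,1) = 1.
Column 3 already has 1, leaving (1,3) = 3.
Cage b needs product 6, which forces (2,3) = 2.
Column 4 now contains 2, so (2,4) = 1.
3 is placed in row 1, leaving (1,2) = 1.
Row 2 already has 1, so (2,2) = 3.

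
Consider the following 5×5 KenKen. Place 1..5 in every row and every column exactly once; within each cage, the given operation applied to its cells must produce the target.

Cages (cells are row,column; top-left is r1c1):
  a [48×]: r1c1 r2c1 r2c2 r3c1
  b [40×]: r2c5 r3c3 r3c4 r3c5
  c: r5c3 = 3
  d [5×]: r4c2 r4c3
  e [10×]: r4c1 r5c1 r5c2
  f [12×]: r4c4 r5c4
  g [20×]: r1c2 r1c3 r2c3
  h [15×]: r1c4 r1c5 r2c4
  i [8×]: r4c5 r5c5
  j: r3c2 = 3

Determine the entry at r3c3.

Cage j is given, which forces r3c2 = 3.
C is a freebie, so r5c3 = 3.
Row 5 already has 3, so r5c4 = 4.
Row 5 already has 4; hence r5c5 = 2.
The 3 cells of cage e must have product 10, so r4c1 = 2.
Column 4 already has 4; hence r4c4 = 3.
Column 5 already has 2, leaving r4c5 = 4.
Cage h has product 15, so r1c5 = 3.
The 4 cells of cage a must have product 48; hence r2c2 = 4.
The 4 cells of cage b must have product 40, so r3c3 = 4.
The 4 cells of cage b must have product 40, leaving r3c4 = 2.
Cage a needs product 48, which forces r1c1 = 4.
The 3 cells of cage g must have product 20, leaving r1c2 = 2.
The 3 cells of cage g must have product 20; hence r1c3 = 5.
Row 1 already has 5; hence r1c4 = 1.
The 4 cells of cage a must have product 48; hence r2c1 = 3.
Cage g has product 20, so r2c3 = 2.
Column 4 now contains 1, so r2c4 = 5.
Row 2 now contains 5; hence r2c5 = 1.
Row 3 already has 4, leaving r3c1 = 1.
Column 5 now contains 1, leaving r3c5 = 5.
Column 3 now contains 5; hence r4c3 = 1.
Column 1 already has 1, leaving r5c1 = 5.
Row 5 already has 5, leaving r5c2 = 1.
Row 4 already has 1, so r4c2 = 5.
Filled in: 4 2 5 1 3 / 3 4 2 5 1 / 1 3 4 2 5 / 2 5 1 3 4 / 5 1 3 4 2.

4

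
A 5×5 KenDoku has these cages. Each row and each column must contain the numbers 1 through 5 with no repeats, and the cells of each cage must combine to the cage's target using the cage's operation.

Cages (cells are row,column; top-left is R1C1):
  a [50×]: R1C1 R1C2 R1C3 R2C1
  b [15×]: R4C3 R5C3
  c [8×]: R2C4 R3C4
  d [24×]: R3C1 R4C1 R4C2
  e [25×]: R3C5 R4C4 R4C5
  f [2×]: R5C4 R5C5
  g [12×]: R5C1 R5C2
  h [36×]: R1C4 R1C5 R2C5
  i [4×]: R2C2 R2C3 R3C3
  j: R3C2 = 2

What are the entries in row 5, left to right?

4 3 5 1 2

The 3 cells of cage h must have product 36, which forces R1C4 = 3.
Cage h needs product 36, which forces R1C5 = 4.
The 4 cells of cage a must have product 50, which forces R2C1 = 5.
Cage h has product 36; hence R2C5 = 3.
J is a freebie, which forces R3C2 = 2.
Row 3 now contains 2; hence R3C3 = 1.
Row 3 now contains 2, which forces R3C4 = 4.
The 3 cells of cage e must have product 25, so R3C5 = 5.
Cage e needs product 25; hence R4C4 = 5.
Cage e needs product 25, so R4C5 = 1.
1 is placed in column 5, so R5C5 = 2.
Column 2 now contains 2, which forces R2C2 = 1.
1 is placed in column 3; hence R2C3 = 4.
Column 4 already has 4, leaving R2C4 = 2.
Row 3 already has 4; hence R3C1 = 3.
Cage d has product 24; hence R4C1 = 2.
The 3 cells of cage d must have product 24, so R4C2 = 4.
5 is placed in row 4, leaving R4C3 = 3.
Column 1 now contains 3, so R5C1 = 4.
Column 2 now contains 4, which forces R5C2 = 3.
Cage b needs two cells with product 15, leaving R5C3 = 5.
Row 5 now contains 2, so R5C4 = 1.
Column 1 now contains 2; hence R1C1 = 1.
Column 2 already has 1, which forces R1C2 = 5.
Column 3 already has 5, so R1C3 = 2.
Completed grid: 1 5 2 3 4 / 5 1 4 2 3 / 3 2 1 4 5 / 2 4 3 5 1 / 4 3 5 1 2.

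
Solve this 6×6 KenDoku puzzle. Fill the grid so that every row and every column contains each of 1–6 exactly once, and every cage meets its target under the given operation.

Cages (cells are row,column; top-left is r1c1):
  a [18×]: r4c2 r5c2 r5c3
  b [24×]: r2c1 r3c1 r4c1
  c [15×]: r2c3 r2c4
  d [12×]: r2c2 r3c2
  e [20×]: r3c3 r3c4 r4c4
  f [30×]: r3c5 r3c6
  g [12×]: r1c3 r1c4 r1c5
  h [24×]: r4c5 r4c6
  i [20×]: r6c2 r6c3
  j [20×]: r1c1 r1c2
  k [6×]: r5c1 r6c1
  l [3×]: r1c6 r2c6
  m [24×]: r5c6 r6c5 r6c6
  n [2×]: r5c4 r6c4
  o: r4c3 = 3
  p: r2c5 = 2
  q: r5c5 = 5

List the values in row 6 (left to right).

Cage p is a single given cell, so r2c5 = 2.
O is a freebie, so r4c3 = 3.
Cage q is given, so r5c5 = 5.
Column 3 now contains 3, leaving r2c3 = 5.
The two cells of cage c must have product 15; hence r2c4 = 3.
3 is placed in row 2, so r2c6 = 1.
5 is placed in column 5, which forces r3c5 = 6.
Cage f's pair has product 30, which forces r3c6 = 5.
Column 5 already has 6; hence r4c5 = 4.
4 is placed in row 4, which forces r4c6 = 6.
The 3 cells of cage a must have product 18, so r5c2 = 3.
5 is placed in column 3; hence r6c3 = 4.
Column 6 now contains 1, so r1c6 = 3.
The two cells of cage d must have product 12, leaving r2c2 = 6.
Cage d's pair has product 12, leaving r3c2 = 2.
Cage e needs product 20, so r3c3 = 1.
Cage e has product 20, leaving r3c4 = 4.
Row 4 already has 6, leaving r4c2 = 1.
Cage e has product 20, leaving r4c4 = 5.
Cage a has product 18, leaving r5c3 = 6.
The 3 cells of cage m must have product 24, so r5c6 = 4.
4 is placed in row 6, leaving r6c2 = 5.
Cage m has product 24, which forces r6c5 = 3.
The 3 cells of cage m must have product 24; hence r6c6 = 2.
Cage j's pair has product 20, so r1c1 = 5.
Column 2 now contains 5, leaving r1c2 = 4.
Column 3 now contains 6; hence r1c3 = 2.
Cage g needs product 12, which forces r1c4 = 6.
Row 1 now contains 3, leaving r1c5 = 1.
Row 2 already has 6, leaving r2c1 = 4.
Row 3 now contains 4; hence r3c1 = 3.
Row 4 already has 1, which forces r4c1 = 2.
Cage k's pair has product 6; hence r5c1 = 1.
Cage n's pair has product 2, which forces r5c4 = 2.
The two cells of cage k must have product 6, leaving r6c1 = 6.
2 is placed in row 6, leaving r6c4 = 1.
The full grid is 5 4 2 6 1 3 / 4 6 5 3 2 1 / 3 2 1 4 6 5 / 2 1 3 5 4 6 / 1 3 6 2 5 4 / 6 5 4 1 3 2.

6 5 4 1 3 2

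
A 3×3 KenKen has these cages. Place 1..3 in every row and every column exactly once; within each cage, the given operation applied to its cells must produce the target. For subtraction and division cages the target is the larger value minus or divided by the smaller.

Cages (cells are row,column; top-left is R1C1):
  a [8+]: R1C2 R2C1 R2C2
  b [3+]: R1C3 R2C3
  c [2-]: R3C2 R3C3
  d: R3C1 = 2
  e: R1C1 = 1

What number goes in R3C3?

3

Cage e is a single given cell, leaving R1C1 = 1.
Cage a needs sum 8; hence R1C2 = 3.
1 is placed in row 1, leaving R1C3 = 2.
Cage a needs sum 8; hence R2C1 = 3.
Cage a has sum 8; hence R2C2 = 2.
2 is placed in column 3, so R2C3 = 1.
Cage d is a single given cell, which forces R3C1 = 2.
Column 2 already has 3, leaving R3C2 = 1.
Column 3 already has 1; hence R3C3 = 3.
The full grid is 1 3 2 / 3 2 1 / 2 1 3.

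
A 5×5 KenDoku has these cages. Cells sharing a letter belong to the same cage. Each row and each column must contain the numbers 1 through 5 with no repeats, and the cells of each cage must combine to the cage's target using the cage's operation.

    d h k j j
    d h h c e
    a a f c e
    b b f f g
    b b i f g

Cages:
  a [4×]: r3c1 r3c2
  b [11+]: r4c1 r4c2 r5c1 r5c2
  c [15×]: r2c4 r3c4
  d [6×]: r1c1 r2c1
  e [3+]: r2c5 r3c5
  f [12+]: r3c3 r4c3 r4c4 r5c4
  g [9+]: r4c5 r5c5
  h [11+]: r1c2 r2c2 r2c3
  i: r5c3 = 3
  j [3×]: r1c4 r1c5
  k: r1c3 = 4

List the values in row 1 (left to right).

Cage k is given; hence r1c3 = 4.
I is a freebie, so r5c3 = 3.
In row 1, 5 can only go at r1c2, so r1c2 = 5.
Row 1 needs a 2, and only r1c1 is open for it.
Column 1 now contains 2, which forces r2c1 = 3.
Row 2 now contains 3, which forces r2c4 = 5.
Column 4 already has 5, which forces r3c4 = 3.
Column 4 now contains 3, leaving r1c4 = 1.
Cage j's pair has product 3, which forces r1c5 = 3.
Cage h has sum 11; hence r2c2 = 4.
5 is placed in row 2, which forces r2c3 = 2.
2 is placed in row 2, so r2c5 = 1.
4 is placed in column 2, so r3c2 = 1.
1 is placed in row 3, which forces r3c3 = 5.
1 is placed in column 5, so r3c5 = 2.
Column 3 already has 5; hence r4c3 = 1.
1 is placed in column 2; hence r5c2 = 2.
2 is placed in row 5, which forces r5c4 = 4.
4 is placed in row 5; hence r5c5 = 5.
1 is placed in row 3; hence r3c1 = 4.
The 4 cells of cage b must have sum 11; hence r4c1 = 5.
Column 2 now contains 2, which forces r4c2 = 3.
Column 4 already has 4; hence r4c4 = 2.
5 is placed in column 5, leaving r4c5 = 4.
Row 5 already has 5, which forces r5c1 = 1.
The full grid is 2 5 4 1 3 / 3 4 2 5 1 / 4 1 5 3 2 / 5 3 1 2 4 / 1 2 3 4 5.

2 5 4 1 3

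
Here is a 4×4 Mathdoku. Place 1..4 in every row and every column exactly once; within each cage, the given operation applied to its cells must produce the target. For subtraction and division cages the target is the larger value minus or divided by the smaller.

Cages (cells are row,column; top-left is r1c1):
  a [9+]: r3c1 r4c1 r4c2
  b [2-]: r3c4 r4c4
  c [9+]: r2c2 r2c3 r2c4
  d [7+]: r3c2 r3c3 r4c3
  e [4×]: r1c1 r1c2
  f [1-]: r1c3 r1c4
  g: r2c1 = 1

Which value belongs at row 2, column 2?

3

G is a freebie, which forces r2c1 = 1.
Column 1 already has 1; hence r1c1 = 4.
The two cells of cage e must have product 4, which forces r1c2 = 1.
Cage a has sum 9; hence r4c2 = 4.
Row 4 needs a 1, and only r4c3 is open for it.
Cage d has sum 7, leaving r3c2 = 2.
Column 3 already has 1, leaving r3c3 = 4.
Row 3 already has 4, leaving r3c4 = 1.
Column 2 now contains 2, so r2c2 = 3.
The 3 cells of cage c must have sum 9, which forces r2c3 = 2.
Cage c has sum 9, so r2c4 = 4.
Row 3 now contains 2, leaving r3c1 = 3.
Cage a has sum 9, leaving r4c1 = 2.
Cage b's pair has difference 2, which forces r4c4 = 3.
Column 3 already has 2, so r1c3 = 3.
3 is placed in column 4, which forces r1c4 = 2.
Completed grid: 4 1 3 2 / 1 3 2 4 / 3 2 4 1 / 2 4 1 3.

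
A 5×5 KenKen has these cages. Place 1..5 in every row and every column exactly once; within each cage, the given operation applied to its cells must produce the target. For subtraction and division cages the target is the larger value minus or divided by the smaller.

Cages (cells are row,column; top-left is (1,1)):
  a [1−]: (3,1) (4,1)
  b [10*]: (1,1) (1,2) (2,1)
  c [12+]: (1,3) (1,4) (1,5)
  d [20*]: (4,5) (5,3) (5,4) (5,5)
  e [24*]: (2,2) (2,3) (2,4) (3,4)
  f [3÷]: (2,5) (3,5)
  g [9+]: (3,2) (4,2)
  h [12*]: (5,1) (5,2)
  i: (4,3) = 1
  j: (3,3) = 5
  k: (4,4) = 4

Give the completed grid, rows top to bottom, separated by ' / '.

1 2 3 5 4 / 5 1 4 2 3 / 2 4 5 3 1 / 3 5 1 4 2 / 4 3 2 1 5

Cage j is given, which forces (3,3) = 5.
I is a freebie; hence (4,3) = 1.
Cage k is given, leaving (4,4) = 4.
Row 4 now contains 1; hence (4,5) = 2.
Row 3 already has 5, so (3,2) = 4.
Row 4 already has 4, leaving (4,2) = 5.
4 is placed in column 2; hence (5,2) = 3.
Cage d needs product 20, so (5,3) = 2.
Cage e has product 24, which forces (2,3) = 4.
Row 3 already has 4, which forces (3,1) = 2.
5 is placed in row 4, so (4,1) = 3.
3 is placed in row 5; hence (5,1) = 4.
The 3 cells of cage b must have product 10, leaving (1,2) = 2.
4 is placed in column 3; hence (1,3) = 3.
Cage c has sum 12; hence (1,4) = 5.
The 3 cells of cage c must have sum 12; hence (1,5) = 4.
Column 2 already has 2, which forces (2,2) = 1.
Row 2 now contains 1, so (2,5) = 3.
Column 5 now contains 3; hence (3,5) = 1.
Column 4 already has 5, which forces (5,4) = 1.
Column 5 already has 1; hence (5,5) = 5.
Row 1 now contains 5, which forces (1,1) = 1.
Row 2 now contains 1, which forces (2,1) = 5.
Row 2 already has 3; hence (2,4) = 2.
1 is placed in row 3; hence (3,4) = 3.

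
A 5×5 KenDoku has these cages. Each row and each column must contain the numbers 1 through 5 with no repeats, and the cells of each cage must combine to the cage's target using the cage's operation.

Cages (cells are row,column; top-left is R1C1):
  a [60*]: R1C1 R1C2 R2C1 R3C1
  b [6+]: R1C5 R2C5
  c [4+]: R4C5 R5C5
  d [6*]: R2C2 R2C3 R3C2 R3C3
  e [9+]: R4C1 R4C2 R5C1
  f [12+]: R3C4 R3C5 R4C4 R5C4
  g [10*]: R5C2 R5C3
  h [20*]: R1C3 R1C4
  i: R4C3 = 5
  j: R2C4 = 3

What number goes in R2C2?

J is a freebie, which forces R2C4 = 3.
I is a freebie, which forces R4C3 = 5.
5 is placed in column 3, leaving R5C3 = 2.
5 is placed in column 3; hence R1C3 = 4.
The two cells of cage h must have product 20, so R1C4 = 5.
Cage d needs product 6, which forces R2C2 = 2.
2 is placed in column 3, leaving R2C3 = 1.
Cage d has product 6, so R3C2 = 1.
Cage d has product 6; hence R3C3 = 3.
Row 5 already has 2, so R5C2 = 5.
Cage a needs product 60, leaving R1C1 = 1.
Column 2 now contains 1, which forces R1C2 = 3.
1 is placed in row 1, leaving R1C5 = 2.
Cage f has sum 12; hence R3C5 = 5.
Column 1 already has 1, leaving R4C1 = 2.
3 is placed in column 2, which forces R4C2 = 4.
Row 4 now contains 4; hence R4C4 = 1.
Row 4 now contains 1, leaving R4C5 = 3.
Column 4 now contains 1, leaving R5C4 = 4.
Column 5 now contains 3, leaving R5C5 = 1.
Cage a needs product 60, so R2C1 = 5.
Column 5 now contains 5, leaving R2C5 = 4.
Row 3 now contains 5; hence R3C1 = 4.
Column 4 now contains 4, which forces R3C4 = 2.
Row 5 already has 4, leaving R5C1 = 3.
Filled in: 1 3 4 5 2 / 5 2 1 3 4 / 4 1 3 2 5 / 2 4 5 1 3 / 3 5 2 4 1.

2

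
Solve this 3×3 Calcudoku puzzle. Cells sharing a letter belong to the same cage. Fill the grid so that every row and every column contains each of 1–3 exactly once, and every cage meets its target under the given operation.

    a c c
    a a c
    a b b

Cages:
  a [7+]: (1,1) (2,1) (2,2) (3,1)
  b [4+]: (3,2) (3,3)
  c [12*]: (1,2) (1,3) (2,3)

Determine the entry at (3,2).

Cage c has product 12, so (1,2) = 2.
Cage c has product 12; hence (1,3) = 3.
Cage a needs sum 7; hence (2,2) = 1.
Cage c needs product 12, leaving (2,3) = 2.
Column 2 now contains 1, which forces (3,2) = 3.
Column 3 already has 3, so (3,3) = 1.
3 is placed in row 1, leaving (1,1) = 1.
Row 2 already has 2, so (2,1) = 3.
Row 3 now contains 1, so (3,1) = 2.
Completed grid: 1 2 3 / 3 1 2 / 2 3 1.

3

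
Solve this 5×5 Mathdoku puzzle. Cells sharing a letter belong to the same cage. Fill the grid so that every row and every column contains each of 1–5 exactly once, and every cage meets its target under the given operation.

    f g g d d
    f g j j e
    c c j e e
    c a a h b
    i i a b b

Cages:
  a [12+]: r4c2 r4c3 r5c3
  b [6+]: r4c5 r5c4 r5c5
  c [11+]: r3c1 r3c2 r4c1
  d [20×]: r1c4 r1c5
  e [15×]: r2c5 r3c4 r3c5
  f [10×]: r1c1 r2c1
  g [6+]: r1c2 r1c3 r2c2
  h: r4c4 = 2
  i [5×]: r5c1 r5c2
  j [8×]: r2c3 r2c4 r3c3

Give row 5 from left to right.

1 5 4 3 2

H is a freebie, so r4c4 = 2.
The only place for 1 in row 4 is r4c5.
Cage e has product 15, which forces r3c4 = 1.
1 is placed in column 4, so r5c4 = 3.
Cage j needs product 8, leaving r2c3 = 1.
1 is placed in column 4; hence r2c4 = 4.
Cage j needs product 8, which forces r3c3 = 2.
Cage b needs sum 6, which forces r5c5 = 2.
Cage g needs sum 6, which forces r1c2 = 1.
Column 3 already has 2, leaving r1c3 = 3.
4 is placed in column 4, which forces r1c4 = 5.
Cage d needs two cells with product 20, which forces r1c5 = 4.
Cage g needs sum 6, leaving r2c2 = 2.
Column 2 now contains 1, so r5c2 = 5.
Row 5 now contains 5, so r5c3 = 4.
Row 1 now contains 5, leaving r1c1 = 2.
Row 2 already has 2; hence r2c1 = 5.
Row 2 already has 5, leaving r2c5 = 3.
Column 1 now contains 5; hence r3c1 = 3.
3 is placed in row 3; hence r3c2 = 4.
3 is placed in column 5; hence r3c5 = 5.
3 is placed in column 1, which forces r4c1 = 4.
Cage a needs sum 12, so r4c2 = 3.
Column 3 already has 4, leaving r4c3 = 5.
Row 5 now contains 5, leaving r5c1 = 1.
Completed grid: 2 1 3 5 4 / 5 2 1 4 3 / 3 4 2 1 5 / 4 3 5 2 1 / 1 5 4 3 2.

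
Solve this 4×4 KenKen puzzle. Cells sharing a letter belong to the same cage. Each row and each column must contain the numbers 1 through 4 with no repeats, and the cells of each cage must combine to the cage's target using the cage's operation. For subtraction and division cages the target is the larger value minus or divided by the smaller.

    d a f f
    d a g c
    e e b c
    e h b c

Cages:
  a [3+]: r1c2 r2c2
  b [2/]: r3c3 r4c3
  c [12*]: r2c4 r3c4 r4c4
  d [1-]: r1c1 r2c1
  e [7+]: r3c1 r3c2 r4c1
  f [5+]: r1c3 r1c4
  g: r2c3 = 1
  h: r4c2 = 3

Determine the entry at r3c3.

G is a freebie; hence r2c3 = 1.
H is a freebie; hence r4c2 = 3.
The two cells of cage a must have sum 3, so r1c2 = 1.
Row 2 already has 1, which forces r2c2 = 2.
2 is placed in column 2, so r3c2 = 4.
Row 3 now contains 4, so r3c3 = 2.
2 is placed in column 3; hence r4c3 = 4.
Row 4 already has 4, so r4c4 = 1.
Column 3 already has 4, leaving r1c3 = 3.
Cage f needs two cells with sum 5; hence r1c4 = 2.
The 3 cells of cage c must have product 12; hence r2c4 = 4.
Cage e needs sum 7, so r3c1 = 1.
1 is placed in column 4, which forces r3c4 = 3.
Row 4 now contains 1, which forces r4c1 = 2.
2 is placed in row 1, so r1c1 = 4.
4 is placed in row 2; hence r2c1 = 3.
Completed grid: 4 1 3 2 / 3 2 1 4 / 1 4 2 3 / 2 3 4 1.

2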